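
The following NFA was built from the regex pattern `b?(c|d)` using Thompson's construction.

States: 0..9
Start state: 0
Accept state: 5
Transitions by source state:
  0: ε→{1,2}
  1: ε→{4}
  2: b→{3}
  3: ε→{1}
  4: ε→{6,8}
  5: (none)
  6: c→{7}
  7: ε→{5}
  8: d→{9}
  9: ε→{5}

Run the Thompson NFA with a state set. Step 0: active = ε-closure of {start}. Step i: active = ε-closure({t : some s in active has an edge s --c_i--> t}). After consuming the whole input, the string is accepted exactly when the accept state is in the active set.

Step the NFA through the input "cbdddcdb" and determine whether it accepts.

Answer: REJECT

Trace:
S₀ = ε-closure({0}) = {0,1,2,4,6,8}
'c' @ 1: {5,7}  (accept∈set)
'b' @ 2: {}  — state set empty
rest 'dddcdb' ignored (set empty)
final: {}; accept 5 not in set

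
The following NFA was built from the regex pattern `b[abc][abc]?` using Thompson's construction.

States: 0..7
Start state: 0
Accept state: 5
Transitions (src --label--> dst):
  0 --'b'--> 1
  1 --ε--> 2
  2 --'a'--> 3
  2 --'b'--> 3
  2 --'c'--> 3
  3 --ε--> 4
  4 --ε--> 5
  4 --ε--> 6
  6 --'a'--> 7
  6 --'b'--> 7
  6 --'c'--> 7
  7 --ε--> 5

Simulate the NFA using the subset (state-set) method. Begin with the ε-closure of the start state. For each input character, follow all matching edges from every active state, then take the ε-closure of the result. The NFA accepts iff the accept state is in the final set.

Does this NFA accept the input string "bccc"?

start: ε-closure({0}) = {0}
'b' @ 1: {1,2}
'c' @ 2: {3,4,5,6}  ✓accept
'c' @ 3: {5,7}  ✓accept
'c' @ 4: {}  — dead — no transitions
after full input: {}  (accept=5 not in)

Answer: REJECT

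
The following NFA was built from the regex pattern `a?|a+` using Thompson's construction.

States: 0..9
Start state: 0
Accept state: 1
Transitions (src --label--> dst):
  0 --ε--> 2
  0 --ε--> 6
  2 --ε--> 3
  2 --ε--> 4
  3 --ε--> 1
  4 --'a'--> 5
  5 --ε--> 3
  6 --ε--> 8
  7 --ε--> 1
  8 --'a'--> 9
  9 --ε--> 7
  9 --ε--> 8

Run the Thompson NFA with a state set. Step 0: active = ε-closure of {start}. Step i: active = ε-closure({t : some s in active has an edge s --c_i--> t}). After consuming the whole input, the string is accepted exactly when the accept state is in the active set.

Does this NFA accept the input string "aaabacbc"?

Answer: REJECT

Steps:
initial (ε-close {0}): {0,1,2,3,4,6,8}
'a' @ 1: {1,3,5,7,8,9}  [accepting]
'a' @ 2: {1,7,8,9}  [accepting]
'a' @ 3: {1,7,8,9}  [accepting]
'b' @ 4: {}  — dead — no transitions
rest 'acbc' ignored (set empty)
end set {} — state 1 not in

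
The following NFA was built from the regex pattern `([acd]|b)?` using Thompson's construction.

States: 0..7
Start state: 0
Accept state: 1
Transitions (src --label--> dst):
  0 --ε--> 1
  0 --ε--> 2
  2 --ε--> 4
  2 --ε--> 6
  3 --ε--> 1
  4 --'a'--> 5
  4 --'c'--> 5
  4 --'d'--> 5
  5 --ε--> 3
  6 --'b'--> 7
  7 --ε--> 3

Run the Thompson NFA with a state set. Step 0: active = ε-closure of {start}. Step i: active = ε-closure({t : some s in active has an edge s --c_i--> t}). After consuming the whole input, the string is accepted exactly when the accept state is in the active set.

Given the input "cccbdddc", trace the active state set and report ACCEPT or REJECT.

Answer: REJECT

Derivation:
start: ε-closure({0}) = {0,1,2,4,6}
'c' @ 1: {1,3,5}  (accept∈set)
'c' @ 2: {}  — state set empty
rest 'cbdddc' ignored (set empty)
end set {} — state 1 not in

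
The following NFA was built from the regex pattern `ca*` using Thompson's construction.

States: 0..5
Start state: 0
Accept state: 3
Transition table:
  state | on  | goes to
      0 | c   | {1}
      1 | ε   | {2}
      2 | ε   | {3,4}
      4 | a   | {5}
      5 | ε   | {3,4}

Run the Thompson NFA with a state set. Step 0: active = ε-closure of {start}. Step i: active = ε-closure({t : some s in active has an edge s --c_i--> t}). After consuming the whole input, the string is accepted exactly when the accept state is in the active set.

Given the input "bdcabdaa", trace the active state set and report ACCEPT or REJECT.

Answer: REJECT

Trace:
start: ε-closure({0}) = {0}
'b' @ 1: {}  — state set empty
rest 'dcabdaa' ignored (set empty)
final: {}; accept 3 not in set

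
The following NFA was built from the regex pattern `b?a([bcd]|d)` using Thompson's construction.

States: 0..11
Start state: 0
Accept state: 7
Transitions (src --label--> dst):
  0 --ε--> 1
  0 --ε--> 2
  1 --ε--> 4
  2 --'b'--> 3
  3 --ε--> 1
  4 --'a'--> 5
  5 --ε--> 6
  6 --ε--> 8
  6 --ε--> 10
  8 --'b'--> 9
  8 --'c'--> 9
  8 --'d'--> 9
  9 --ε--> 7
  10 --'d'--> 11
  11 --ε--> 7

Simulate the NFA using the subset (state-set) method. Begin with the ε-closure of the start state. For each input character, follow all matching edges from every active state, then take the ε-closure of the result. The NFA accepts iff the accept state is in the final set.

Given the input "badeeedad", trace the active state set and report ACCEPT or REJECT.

initial (ε-close {0}): {0,1,2,4}
'b' @ 1: {1,3,4}
'a' @ 2: {5,6,8,10}
'd' @ 3: {7,9,11}  ✓accept
'e' @ 4: {}  — state set empty
rest 'eedad' ignored (set empty)
end set {} — state 7 not in

Answer: REJECT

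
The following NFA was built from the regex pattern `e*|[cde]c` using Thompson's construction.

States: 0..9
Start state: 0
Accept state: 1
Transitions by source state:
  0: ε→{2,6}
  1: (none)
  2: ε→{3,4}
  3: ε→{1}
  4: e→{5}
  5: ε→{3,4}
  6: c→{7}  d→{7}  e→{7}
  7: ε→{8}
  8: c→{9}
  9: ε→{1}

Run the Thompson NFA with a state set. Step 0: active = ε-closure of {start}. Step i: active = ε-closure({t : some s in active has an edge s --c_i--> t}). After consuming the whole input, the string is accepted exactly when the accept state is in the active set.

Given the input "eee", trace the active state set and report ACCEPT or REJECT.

start: ε-closure({0}) = {0,1,2,3,4,6}
'e' @ 1: {1,3,4,5,7,8}  ✓accept
'e' @ 2: {1,3,4,5}  ✓accept
'e' @ 3: {1,3,4,5}  ✓accept
after full input: {1,3,4,5}  (accept=1 in)

Answer: ACCEPT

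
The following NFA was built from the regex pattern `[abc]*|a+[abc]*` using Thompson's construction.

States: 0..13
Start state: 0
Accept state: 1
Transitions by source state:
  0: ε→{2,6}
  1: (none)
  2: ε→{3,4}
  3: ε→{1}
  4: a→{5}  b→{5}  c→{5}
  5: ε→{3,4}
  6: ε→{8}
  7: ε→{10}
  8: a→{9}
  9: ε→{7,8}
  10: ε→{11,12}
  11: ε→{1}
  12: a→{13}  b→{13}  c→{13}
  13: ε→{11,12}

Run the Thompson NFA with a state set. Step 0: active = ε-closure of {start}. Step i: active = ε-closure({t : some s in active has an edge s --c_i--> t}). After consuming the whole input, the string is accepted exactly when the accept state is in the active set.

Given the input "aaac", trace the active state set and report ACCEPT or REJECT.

Answer: ACCEPT

Trace:
S₀ = ε-closure({0}) = {0,1,2,3,4,6,8}
'a' @ 1: {1,3,4,5,7,8,9,10,11,12}  ✓accept
'a' @ 2: {1,3,4,5,7,8,9,10,11,12,13}  ✓accept
'a' @ 3: {1,3,4,5,7,8,9,10,11,12,13}  ✓accept
'c' @ 4: {1,3,4,5,11,12,13}  ✓accept
end set {1,3,4,5,11,12,13} — state 1 in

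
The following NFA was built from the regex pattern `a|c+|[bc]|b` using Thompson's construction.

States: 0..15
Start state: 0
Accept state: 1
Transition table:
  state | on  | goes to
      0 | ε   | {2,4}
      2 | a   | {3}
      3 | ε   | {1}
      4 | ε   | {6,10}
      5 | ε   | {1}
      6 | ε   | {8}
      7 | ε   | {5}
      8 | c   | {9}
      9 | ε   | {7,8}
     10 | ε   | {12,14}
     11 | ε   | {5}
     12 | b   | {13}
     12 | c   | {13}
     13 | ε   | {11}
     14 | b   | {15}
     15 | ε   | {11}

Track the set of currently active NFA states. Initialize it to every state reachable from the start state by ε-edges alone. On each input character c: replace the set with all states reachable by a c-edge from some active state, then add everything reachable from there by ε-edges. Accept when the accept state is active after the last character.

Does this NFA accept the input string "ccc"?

start: ε-closure({0}) = {0,2,4,6,8,10,12,14}
'c' @ 1: {1,5,7,8,9,11,13}  ✓accept
'c' @ 2: {1,5,7,8,9}  ✓accept
'c' @ 3: {1,5,7,8,9}  ✓accept
after full input: {1,5,7,8,9}  (accept=1 in)

Answer: ACCEPT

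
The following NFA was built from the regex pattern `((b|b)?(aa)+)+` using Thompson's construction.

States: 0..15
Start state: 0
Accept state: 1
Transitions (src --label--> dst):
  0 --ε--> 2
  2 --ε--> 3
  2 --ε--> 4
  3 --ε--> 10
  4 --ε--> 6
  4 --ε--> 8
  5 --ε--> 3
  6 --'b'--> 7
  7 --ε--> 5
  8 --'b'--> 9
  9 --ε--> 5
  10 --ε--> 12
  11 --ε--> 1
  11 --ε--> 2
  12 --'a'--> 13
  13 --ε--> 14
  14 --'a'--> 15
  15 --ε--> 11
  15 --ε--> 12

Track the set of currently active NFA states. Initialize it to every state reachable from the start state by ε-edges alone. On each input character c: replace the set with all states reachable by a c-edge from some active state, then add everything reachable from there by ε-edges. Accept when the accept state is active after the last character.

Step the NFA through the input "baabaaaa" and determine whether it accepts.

Answer: ACCEPT

Derivation:
S₀ = ε-closure({0}) = {0,2,3,4,6,8,10,12}
'b' @ 1: {3,5,7,9,10,12}
'a' @ 2: {13,14}
'a' @ 3: {1,2,3,4,6,8,10,11,12,15}  ✓accept
'b' @ 4: {3,5,7,9,10,12}
'a' @ 5: {13,14}
'a' @ 6: {1,2,3,4,6,8,10,11,12,15}  ✓accept
'a' @ 7: {13,14}
'a' @ 8: {1,2,3,4,6,8,10,11,12,15}  ✓accept
end set {1,2,3,4,6,8,10,11,12,15} — state 1 in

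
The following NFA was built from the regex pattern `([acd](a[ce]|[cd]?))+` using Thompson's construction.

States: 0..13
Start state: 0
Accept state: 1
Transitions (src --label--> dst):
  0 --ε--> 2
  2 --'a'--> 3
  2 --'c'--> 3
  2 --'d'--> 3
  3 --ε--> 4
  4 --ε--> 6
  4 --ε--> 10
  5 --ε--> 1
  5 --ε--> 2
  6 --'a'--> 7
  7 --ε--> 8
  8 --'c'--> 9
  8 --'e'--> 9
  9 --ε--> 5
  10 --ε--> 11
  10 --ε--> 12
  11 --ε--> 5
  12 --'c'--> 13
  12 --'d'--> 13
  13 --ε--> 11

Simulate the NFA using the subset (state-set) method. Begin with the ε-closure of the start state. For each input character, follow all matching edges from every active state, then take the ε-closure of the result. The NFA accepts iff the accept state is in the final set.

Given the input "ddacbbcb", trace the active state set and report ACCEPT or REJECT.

Answer: REJECT

Derivation:
start: ε-closure({0}) = {0,2}
'd' @ 1: {1,2,3,4,5,6,10,11,12}  ✓accept
'd' @ 2: {1,2,3,4,5,6,10,11,12,13}  ✓accept
'a' @ 3: {1,2,3,4,5,6,7,8,10,11,12}  ✓accept
'c' @ 4: {1,2,3,4,5,6,9,10,11,12,13}  ✓accept
'b' @ 5: {}  — dead — no transitions
rest 'bcb' ignored (set empty)
end set {} — state 1 not in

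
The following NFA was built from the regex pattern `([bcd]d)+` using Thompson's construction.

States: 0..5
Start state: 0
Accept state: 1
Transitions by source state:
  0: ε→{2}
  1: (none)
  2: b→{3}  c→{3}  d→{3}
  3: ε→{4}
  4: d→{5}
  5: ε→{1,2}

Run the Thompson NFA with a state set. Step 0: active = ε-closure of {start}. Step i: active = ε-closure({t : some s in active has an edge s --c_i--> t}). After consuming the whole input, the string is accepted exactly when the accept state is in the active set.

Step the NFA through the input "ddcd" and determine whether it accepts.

start: ε-closure({0}) = {0,2}
'd' @ 1: {3,4}
'd' @ 2: {1,2,5}  (accept∈set)
'c' @ 3: {3,4}
'd' @ 4: {1,2,5}  (accept∈set)
final: {1,2,5}; accept 1 in set

Answer: ACCEPT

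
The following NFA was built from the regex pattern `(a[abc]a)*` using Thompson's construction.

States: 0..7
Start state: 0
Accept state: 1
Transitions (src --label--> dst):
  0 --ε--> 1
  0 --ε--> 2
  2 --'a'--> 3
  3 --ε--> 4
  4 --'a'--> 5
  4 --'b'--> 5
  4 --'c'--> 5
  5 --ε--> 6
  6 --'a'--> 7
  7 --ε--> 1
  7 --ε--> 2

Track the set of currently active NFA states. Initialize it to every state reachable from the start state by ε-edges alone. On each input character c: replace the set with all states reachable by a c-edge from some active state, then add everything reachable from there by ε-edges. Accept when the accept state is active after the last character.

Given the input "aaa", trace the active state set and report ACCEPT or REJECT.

Answer: ACCEPT

Steps:
initial (ε-close {0}): {0,1,2}
'a' @ 1: {3,4}
'a' @ 2: {5,6}
'a' @ 3: {1,2,7}  ✓accept
end set {1,2,7} — state 1 in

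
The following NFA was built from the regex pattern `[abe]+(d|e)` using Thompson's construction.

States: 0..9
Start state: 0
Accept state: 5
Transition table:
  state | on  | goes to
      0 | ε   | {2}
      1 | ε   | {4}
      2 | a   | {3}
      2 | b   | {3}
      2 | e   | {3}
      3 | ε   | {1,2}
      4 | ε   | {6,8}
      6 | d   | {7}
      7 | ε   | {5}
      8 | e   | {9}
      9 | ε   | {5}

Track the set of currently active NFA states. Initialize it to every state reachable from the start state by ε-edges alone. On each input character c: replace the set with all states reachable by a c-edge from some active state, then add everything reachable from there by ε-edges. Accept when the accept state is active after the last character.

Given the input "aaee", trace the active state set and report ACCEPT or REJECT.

S₀ = ε-closure({0}) = {0,2}
'a' @ 1: {1,2,3,4,6,8}
'a' @ 2: {1,2,3,4,6,8}
'e' @ 3: {1,2,3,4,5,6,8,9}  (accept∈set)
'e' @ 4: {1,2,3,4,5,6,8,9}  (accept∈set)
end set {1,2,3,4,5,6,8,9} — state 5 in

Answer: ACCEPT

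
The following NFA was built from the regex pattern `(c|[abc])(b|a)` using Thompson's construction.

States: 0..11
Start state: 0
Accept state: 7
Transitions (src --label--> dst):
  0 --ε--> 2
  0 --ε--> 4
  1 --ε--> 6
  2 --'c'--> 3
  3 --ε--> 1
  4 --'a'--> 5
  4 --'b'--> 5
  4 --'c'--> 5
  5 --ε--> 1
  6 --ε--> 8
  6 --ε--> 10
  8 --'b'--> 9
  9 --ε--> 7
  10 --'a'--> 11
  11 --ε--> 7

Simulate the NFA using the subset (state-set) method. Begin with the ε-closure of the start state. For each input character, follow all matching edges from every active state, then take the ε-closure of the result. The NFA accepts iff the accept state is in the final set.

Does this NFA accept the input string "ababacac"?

initial (ε-close {0}): {0,2,4}
'a' @ 1: {1,5,6,8,10}
'b' @ 2: {7,9}  ✓accept
'a' @ 3: {}  — dead — no transitions
rest 'bacac' ignored (set empty)
after full input: {}  (accept=7 not in)

Answer: REJECT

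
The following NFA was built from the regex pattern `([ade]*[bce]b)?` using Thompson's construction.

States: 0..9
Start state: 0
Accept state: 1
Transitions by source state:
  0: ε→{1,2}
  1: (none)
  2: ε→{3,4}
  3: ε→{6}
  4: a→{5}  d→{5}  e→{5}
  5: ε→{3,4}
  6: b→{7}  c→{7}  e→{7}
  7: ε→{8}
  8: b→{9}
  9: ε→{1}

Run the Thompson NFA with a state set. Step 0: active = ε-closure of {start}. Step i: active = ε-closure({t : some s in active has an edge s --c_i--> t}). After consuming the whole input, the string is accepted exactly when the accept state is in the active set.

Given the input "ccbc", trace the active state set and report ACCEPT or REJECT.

start: ε-closure({0}) = {0,1,2,3,4,6}
'c' @ 1: {7,8}
'c' @ 2: {}  — state set empty
rest 'bc' ignored (set empty)
after full input: {}  (accept=1 not in)

Answer: REJECT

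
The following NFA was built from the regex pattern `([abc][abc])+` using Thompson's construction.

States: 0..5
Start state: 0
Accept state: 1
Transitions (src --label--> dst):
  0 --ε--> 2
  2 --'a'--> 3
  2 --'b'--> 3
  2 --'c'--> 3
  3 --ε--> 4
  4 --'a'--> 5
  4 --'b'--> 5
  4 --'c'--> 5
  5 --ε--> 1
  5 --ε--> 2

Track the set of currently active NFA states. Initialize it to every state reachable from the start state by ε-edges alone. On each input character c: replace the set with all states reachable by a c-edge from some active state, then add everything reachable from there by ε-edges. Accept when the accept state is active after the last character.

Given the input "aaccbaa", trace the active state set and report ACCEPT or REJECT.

S₀ = ε-closure({0}) = {0,2}
'a' @ 1: {3,4}
'a' @ 2: {1,2,5}  [accepting]
'c' @ 3: {3,4}
'c' @ 4: {1,2,5}  [accepting]
'b' @ 5: {3,4}
'a' @ 6: {1,2,5}  [accepting]
'a' @ 7: {3,4}
final: {3,4}; accept 1 not in set

Answer: REJECT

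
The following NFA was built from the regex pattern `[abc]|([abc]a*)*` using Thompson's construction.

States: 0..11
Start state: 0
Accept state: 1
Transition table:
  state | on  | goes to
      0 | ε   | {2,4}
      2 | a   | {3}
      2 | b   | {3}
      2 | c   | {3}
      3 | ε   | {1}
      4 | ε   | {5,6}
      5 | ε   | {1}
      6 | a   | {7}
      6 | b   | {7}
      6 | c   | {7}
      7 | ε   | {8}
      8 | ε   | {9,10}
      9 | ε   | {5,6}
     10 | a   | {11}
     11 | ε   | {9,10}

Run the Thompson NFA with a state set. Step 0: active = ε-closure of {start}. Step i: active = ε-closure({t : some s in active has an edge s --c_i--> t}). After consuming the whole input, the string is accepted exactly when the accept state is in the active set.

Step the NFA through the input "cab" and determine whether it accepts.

Answer: ACCEPT

Steps:
initial (ε-close {0}): {0,1,2,4,5,6}
'c' @ 1: {1,3,5,6,7,8,9,10}  (accept∈set)
'a' @ 2: {1,5,6,7,8,9,10,11}  (accept∈set)
'b' @ 3: {1,5,6,7,8,9,10}  (accept∈set)
after full input: {1,5,6,7,8,9,10}  (accept=1 in)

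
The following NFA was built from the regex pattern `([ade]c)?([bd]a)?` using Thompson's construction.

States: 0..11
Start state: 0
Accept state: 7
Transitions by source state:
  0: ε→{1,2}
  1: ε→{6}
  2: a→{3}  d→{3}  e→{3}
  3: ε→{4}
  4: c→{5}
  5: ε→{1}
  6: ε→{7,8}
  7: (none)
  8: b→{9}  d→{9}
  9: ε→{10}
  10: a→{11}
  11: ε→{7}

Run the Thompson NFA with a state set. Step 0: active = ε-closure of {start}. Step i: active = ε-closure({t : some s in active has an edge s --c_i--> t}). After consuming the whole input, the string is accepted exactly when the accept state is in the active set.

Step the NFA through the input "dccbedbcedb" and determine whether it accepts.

start: ε-closure({0}) = {0,1,2,6,7,8}
'd' @ 1: {3,4,9,10}
'c' @ 2: {1,5,6,7,8}  [accepting]
'c' @ 3: {}  — state set empty
rest 'bedbcedb' ignored (set empty)
final: {}; accept 7 not in set

Answer: REJECT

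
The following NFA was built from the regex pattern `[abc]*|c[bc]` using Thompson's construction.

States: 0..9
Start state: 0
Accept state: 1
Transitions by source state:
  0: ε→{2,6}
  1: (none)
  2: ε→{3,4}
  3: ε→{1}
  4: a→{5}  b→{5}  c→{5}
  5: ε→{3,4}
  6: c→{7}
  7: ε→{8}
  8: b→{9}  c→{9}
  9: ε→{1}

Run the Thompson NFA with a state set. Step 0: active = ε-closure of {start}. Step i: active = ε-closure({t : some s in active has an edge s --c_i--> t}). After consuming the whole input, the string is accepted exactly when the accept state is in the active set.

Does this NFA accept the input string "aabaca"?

Answer: ACCEPT

Trace:
initial (ε-close {0}): {0,1,2,3,4,6}
'a' @ 1: {1,3,4,5}  (accept∈set)
'a' @ 2: {1,3,4,5}  (accept∈set)
'b' @ 3: {1,3,4,5}  (accept∈set)
'a' @ 4: {1,3,4,5}  (accept∈set)
'c' @ 5: {1,3,4,5}  (accept∈set)
'a' @ 6: {1,3,4,5}  (accept∈set)
end set {1,3,4,5} — state 1 in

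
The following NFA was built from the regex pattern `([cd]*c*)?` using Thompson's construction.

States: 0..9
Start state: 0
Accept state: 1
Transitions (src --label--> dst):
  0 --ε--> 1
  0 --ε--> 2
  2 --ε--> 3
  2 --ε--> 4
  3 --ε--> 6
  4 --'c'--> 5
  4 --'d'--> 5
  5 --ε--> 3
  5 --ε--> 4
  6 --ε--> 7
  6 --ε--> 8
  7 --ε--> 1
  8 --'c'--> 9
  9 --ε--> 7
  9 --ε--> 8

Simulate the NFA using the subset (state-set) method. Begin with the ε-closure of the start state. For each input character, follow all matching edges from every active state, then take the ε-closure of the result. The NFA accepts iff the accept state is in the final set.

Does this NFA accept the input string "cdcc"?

Answer: ACCEPT

Trace:
initial (ε-close {0}): {0,1,2,3,4,6,7,8}
'c' @ 1: {1,3,4,5,6,7,8,9}  (accept∈set)
'd' @ 2: {1,3,4,5,6,7,8}  (accept∈set)
'c' @ 3: {1,3,4,5,6,7,8,9}  (accept∈set)
'c' @ 4: {1,3,4,5,6,7,8,9}  (accept∈set)
final: {1,3,4,5,6,7,8,9}; accept 1 in set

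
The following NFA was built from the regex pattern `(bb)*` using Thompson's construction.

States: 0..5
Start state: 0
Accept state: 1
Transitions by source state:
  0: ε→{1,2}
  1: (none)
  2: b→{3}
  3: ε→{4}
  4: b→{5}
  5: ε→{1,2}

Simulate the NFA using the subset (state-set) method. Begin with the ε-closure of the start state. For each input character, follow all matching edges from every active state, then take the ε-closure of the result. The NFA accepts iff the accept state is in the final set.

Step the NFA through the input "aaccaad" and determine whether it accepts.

S₀ = ε-closure({0}) = {0,1,2}
'a' @ 1: {}  — dead — no transitions
rest 'accaad' ignored (set empty)
end set {} — state 1 not in

Answer: REJECT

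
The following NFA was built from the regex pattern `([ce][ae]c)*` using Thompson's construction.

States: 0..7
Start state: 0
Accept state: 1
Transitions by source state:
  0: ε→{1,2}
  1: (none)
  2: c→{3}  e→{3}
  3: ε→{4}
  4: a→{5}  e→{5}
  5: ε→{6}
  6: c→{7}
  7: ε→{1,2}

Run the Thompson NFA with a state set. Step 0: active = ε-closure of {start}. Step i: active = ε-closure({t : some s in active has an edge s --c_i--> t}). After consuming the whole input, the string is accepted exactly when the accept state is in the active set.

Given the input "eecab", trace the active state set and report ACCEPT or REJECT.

initial (ε-close {0}): {0,1,2}
'e' @ 1: {3,4}
'e' @ 2: {5,6}
'c' @ 3: {1,2,7}  [accepting]
'a' @ 4: {}  — dead — no transitions
rest 'b' ignored (set empty)
after full input: {}  (accept=1 not in)

Answer: REJECT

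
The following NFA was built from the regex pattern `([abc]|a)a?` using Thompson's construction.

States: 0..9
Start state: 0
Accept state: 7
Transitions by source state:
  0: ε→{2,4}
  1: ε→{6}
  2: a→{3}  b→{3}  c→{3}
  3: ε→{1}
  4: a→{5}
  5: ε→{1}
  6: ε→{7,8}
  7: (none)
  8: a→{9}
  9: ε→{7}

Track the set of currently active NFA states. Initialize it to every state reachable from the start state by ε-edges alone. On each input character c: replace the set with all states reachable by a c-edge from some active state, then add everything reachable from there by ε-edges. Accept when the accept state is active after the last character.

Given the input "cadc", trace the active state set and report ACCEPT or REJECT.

Answer: REJECT

Derivation:
S₀ = ε-closure({0}) = {0,2,4}
'c' @ 1: {1,3,6,7,8}  (accept∈set)
'a' @ 2: {7,9}  (accept∈set)
'd' @ 3: {}  — state set empty
rest 'c' ignored (set empty)
after full input: {}  (accept=7 not in)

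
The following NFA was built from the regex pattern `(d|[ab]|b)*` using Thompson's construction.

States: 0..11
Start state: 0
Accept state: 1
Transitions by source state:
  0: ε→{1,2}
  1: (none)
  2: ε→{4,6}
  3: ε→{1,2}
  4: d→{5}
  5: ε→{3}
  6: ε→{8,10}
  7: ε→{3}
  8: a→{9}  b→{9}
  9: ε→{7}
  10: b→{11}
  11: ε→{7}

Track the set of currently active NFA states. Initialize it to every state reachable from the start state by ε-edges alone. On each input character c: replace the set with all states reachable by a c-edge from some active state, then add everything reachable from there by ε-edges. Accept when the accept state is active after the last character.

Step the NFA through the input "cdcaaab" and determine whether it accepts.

Answer: REJECT

Derivation:
S₀ = ε-closure({0}) = {0,1,2,4,6,8,10}
'c' @ 1: {}  — no active states
rest 'dcaaab' ignored (set empty)
final: {}; accept 1 not in set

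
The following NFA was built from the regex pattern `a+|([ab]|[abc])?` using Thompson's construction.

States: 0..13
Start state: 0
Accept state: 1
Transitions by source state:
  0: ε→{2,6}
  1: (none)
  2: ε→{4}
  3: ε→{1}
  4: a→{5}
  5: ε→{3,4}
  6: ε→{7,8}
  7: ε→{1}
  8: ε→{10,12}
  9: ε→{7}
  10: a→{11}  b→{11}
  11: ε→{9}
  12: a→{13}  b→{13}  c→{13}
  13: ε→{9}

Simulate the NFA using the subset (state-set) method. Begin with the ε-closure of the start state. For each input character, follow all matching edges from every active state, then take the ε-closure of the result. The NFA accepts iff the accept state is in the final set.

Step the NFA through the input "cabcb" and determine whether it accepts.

Answer: REJECT

Derivation:
initial (ε-close {0}): {0,1,2,4,6,7,8,10,12}
'c' @ 1: {1,7,9,13}  ✓accept
'a' @ 2: {}  — no active states
rest 'bcb' ignored (set empty)
final: {}; accept 1 not in set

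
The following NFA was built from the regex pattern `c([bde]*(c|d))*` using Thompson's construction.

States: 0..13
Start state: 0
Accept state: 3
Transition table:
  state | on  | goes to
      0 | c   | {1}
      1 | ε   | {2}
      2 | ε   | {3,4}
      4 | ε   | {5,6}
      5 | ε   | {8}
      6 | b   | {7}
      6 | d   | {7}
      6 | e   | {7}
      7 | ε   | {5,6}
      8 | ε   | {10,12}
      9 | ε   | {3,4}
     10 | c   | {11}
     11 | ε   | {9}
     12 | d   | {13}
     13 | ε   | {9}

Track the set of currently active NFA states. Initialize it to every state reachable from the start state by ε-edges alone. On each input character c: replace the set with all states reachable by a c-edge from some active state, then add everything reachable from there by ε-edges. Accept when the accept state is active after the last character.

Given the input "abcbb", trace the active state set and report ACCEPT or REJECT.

start: ε-closure({0}) = {0}
'a' @ 1: {}  — no active states
rest 'bcbb' ignored (set empty)
after full input: {}  (accept=3 not in)

Answer: REJECT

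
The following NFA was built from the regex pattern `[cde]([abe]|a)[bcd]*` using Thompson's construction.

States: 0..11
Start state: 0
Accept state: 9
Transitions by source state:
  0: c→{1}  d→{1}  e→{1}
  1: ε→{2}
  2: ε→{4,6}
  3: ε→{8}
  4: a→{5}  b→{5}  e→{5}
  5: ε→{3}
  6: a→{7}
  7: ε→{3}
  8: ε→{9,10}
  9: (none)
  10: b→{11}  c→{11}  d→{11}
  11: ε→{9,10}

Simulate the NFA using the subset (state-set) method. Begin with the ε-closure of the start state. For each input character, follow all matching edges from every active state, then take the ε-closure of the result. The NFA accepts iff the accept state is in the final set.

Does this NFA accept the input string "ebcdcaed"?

Answer: REJECT

Trace:
start: ε-closure({0}) = {0}
'e' @ 1: {1,2,4,6}
'b' @ 2: {3,5,8,9,10}  (accept∈set)
'c' @ 3: {9,10,11}  (accept∈set)
'd' @ 4: {9,10,11}  (accept∈set)
'c' @ 5: {9,10,11}  (accept∈set)
'a' @ 6: {}  — state set empty
rest 'ed' ignored (set empty)
end set {} — state 9 not in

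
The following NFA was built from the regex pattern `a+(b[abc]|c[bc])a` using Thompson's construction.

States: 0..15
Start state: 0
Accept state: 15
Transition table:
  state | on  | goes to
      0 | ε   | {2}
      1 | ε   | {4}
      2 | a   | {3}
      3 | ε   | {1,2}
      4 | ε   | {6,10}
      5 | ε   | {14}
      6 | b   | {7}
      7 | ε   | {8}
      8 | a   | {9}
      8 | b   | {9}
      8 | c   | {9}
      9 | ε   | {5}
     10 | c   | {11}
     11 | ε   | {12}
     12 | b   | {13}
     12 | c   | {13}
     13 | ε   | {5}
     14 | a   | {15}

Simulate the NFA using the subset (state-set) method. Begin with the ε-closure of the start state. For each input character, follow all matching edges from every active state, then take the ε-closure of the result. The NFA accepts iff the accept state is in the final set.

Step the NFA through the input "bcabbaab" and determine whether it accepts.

start: ε-closure({0}) = {0,2}
'b' @ 1: {}  — dead — no transitions
rest 'cabbaab' ignored (set empty)
final: {}; accept 15 not in set

Answer: REJECT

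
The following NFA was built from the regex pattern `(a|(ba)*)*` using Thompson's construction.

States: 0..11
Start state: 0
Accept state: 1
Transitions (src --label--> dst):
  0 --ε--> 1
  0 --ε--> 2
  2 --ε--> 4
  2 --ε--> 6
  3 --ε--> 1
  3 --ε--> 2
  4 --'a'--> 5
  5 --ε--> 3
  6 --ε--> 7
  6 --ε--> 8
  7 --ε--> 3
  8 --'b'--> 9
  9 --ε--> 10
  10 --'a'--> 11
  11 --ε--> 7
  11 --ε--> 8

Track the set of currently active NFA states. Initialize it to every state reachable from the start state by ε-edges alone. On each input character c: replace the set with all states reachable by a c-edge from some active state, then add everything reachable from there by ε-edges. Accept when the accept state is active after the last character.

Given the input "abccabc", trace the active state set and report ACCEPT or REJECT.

Answer: REJECT

Derivation:
S₀ = ε-closure({0}) = {0,1,2,3,4,6,7,8}
'a' @ 1: {1,2,3,4,5,6,7,8}  [accepting]
'b' @ 2: {9,10}
'c' @ 3: {}  — no active states
rest 'cabc' ignored (set empty)
final: {}; accept 1 not in set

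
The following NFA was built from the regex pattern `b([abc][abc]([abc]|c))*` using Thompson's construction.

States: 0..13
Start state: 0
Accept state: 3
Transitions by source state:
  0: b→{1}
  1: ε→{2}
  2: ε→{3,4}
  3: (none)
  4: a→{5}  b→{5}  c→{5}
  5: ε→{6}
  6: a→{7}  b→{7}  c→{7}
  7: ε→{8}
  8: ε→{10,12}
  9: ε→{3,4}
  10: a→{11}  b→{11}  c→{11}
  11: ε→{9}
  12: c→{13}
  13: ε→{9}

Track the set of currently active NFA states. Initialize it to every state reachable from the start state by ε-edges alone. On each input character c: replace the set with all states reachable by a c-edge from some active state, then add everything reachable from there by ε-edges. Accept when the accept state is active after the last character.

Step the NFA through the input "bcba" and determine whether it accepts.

start: ε-closure({0}) = {0}
'b' @ 1: {1,2,3,4}  ✓accept
'c' @ 2: {5,6}
'b' @ 3: {7,8,10,12}
'a' @ 4: {3,4,9,11}  ✓accept
final: {3,4,9,11}; accept 3 in set

Answer: ACCEPT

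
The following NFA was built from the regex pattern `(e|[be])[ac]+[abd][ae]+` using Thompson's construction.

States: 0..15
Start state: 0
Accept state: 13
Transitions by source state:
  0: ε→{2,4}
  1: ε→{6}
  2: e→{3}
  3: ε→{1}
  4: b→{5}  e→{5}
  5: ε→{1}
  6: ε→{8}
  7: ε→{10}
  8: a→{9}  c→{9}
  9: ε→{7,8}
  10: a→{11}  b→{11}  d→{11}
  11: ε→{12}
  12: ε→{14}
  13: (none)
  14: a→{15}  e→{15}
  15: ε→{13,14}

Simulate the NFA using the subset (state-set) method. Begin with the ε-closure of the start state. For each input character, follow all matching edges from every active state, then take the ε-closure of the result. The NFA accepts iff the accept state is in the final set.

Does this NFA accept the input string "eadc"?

start: ε-closure({0}) = {0,2,4}
'e' @ 1: {1,3,5,6,8}
'a' @ 2: {7,8,9,10}
'd' @ 3: {11,12,14}
'c' @ 4: {}  — state set empty
end set {} — state 13 not in

Answer: REJECT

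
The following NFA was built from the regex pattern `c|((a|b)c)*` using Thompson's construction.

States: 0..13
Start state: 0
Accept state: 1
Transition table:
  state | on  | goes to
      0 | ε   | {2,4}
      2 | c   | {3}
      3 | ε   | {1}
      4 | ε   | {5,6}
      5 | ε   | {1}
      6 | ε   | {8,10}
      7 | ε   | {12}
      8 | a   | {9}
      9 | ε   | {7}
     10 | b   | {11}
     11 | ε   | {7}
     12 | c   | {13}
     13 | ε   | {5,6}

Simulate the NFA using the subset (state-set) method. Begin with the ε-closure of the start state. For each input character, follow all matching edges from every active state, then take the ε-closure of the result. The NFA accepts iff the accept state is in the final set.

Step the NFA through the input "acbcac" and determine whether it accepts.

Answer: ACCEPT

Trace:
initial (ε-close {0}): {0,1,2,4,5,6,8,10}
'a' @ 1: {7,9,12}
'c' @ 2: {1,5,6,8,10,13}  [accepting]
'b' @ 3: {7,11,12}
'c' @ 4: {1,5,6,8,10,13}  [accepting]
'a' @ 5: {7,9,12}
'c' @ 6: {1,5,6,8,10,13}  [accepting]
after full input: {1,5,6,8,10,13}  (accept=1 in)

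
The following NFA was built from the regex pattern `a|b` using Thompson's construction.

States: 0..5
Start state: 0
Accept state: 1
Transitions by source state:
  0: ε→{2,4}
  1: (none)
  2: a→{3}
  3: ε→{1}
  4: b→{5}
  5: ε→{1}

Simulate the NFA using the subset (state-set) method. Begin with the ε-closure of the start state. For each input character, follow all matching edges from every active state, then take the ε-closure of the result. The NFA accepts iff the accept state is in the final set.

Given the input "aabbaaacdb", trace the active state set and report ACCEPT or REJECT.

S₀ = ε-closure({0}) = {0,2,4}
'a' @ 1: {1,3}  [accepting]
'a' @ 2: {}  — no active states
rest 'bbaaacdb' ignored (set empty)
after full input: {}  (accept=1 not in)

Answer: REJECT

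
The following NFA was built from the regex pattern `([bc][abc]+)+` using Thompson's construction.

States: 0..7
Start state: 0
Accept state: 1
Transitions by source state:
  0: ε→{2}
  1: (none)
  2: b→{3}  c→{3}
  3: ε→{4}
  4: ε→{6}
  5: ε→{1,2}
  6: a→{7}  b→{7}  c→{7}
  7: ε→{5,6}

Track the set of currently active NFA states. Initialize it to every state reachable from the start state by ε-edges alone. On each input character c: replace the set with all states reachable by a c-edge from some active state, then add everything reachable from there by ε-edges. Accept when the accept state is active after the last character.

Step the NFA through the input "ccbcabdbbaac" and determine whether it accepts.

Answer: REJECT

Derivation:
S₀ = ε-closure({0}) = {0,2}
'c' @ 1: {3,4,6}
'c' @ 2: {1,2,5,6,7}  [accepting]
'b' @ 3: {1,2,3,4,5,6,7}  [accepting]
'c' @ 4: {1,2,3,4,5,6,7}  [accepting]
'a' @ 5: {1,2,5,6,7}  [accepting]
'b' @ 6: {1,2,3,4,5,6,7}  [accepting]
'd' @ 7: {}  — dead — no transitions
rest 'bbaac' ignored (set empty)
end set {} — state 1 not in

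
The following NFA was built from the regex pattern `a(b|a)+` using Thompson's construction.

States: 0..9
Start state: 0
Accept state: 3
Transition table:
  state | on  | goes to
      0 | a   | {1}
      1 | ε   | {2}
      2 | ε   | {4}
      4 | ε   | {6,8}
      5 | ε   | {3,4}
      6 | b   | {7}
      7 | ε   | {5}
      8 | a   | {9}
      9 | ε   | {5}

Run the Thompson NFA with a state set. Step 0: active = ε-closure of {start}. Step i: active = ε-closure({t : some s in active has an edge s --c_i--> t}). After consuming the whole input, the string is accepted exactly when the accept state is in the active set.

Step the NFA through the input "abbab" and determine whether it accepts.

S₀ = ε-closure({0}) = {0}
'a' @ 1: {1,2,4,6,8}
'b' @ 2: {3,4,5,6,7,8}  ✓accept
'b' @ 3: {3,4,5,6,7,8}  ✓accept
'a' @ 4: {3,4,5,6,8,9}  ✓accept
'b' @ 5: {3,4,5,6,7,8}  ✓accept
after full input: {3,4,5,6,7,8}  (accept=3 in)

Answer: ACCEPT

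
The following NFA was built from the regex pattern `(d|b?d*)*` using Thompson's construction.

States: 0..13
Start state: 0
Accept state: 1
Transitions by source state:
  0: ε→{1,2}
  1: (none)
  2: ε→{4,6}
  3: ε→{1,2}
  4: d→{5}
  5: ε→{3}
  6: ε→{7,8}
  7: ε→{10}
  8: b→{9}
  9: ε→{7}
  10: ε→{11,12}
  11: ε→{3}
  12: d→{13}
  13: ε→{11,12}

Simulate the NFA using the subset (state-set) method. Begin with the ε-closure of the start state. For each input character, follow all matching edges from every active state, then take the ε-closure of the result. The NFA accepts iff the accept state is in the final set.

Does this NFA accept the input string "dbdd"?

initial (ε-close {0}): {0,1,2,3,4,6,7,8,10,11,12}
'd' @ 1: {1,2,3,4,5,6,7,8,10,11,12,13}  (accept∈set)
'b' @ 2: {1,2,3,4,6,7,8,9,10,11,12}  (accept∈set)
'd' @ 3: {1,2,3,4,5,6,7,8,10,11,12,13}  (accept∈set)
'd' @ 4: {1,2,3,4,5,6,7,8,10,11,12,13}  (accept∈set)
end set {1,2,3,4,5,6,7,8,10,11,12,13} — state 1 in

Answer: ACCEPT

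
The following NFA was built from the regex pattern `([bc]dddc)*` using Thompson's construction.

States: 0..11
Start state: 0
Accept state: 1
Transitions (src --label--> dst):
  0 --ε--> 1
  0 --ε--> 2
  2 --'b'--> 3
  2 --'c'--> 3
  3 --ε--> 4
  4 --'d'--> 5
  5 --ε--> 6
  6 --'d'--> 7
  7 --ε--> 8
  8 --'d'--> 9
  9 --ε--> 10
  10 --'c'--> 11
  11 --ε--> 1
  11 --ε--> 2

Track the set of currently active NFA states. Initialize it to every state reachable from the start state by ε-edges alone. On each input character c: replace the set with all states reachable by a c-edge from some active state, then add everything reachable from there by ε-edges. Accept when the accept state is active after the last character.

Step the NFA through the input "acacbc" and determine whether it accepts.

Answer: REJECT

Steps:
initial (ε-close {0}): {0,1,2}
'a' @ 1: {}  — state set empty
rest 'cacbc' ignored (set empty)
after full input: {}  (accept=1 not in)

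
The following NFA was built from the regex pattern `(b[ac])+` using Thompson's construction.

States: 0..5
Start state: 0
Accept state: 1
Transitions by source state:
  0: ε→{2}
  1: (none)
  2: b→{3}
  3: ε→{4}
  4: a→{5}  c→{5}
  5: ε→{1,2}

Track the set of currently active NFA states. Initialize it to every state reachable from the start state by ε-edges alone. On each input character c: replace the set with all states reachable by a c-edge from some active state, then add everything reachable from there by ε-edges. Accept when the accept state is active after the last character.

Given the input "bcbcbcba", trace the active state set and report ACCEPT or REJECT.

Answer: ACCEPT

Steps:
initial (ε-close {0}): {0,2}
'b' @ 1: {3,4}
'c' @ 2: {1,2,5}  [accepting]
'b' @ 3: {3,4}
'c' @ 4: {1,2,5}  [accepting]
'b' @ 5: {3,4}
'c' @ 6: {1,2,5}  [accepting]
'b' @ 7: {3,4}
'a' @ 8: {1,2,5}  [accepting]
end set {1,2,5} — state 1 in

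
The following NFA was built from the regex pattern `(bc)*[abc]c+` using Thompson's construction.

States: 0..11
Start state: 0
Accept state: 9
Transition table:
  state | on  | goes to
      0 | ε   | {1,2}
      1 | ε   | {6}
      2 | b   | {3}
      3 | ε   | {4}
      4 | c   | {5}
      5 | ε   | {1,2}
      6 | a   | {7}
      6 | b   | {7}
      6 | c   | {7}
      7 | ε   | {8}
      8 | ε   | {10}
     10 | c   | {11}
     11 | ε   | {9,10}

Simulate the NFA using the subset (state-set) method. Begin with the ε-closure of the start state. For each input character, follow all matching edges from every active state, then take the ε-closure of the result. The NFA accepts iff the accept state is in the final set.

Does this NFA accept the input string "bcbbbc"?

start: ε-closure({0}) = {0,1,2,6}
'b' @ 1: {3,4,7,8,10}
'c' @ 2: {1,2,5,6,9,10,11}  [accepting]
'b' @ 3: {3,4,7,8,10}
'b' @ 4: {}  — dead — no transitions
rest 'bc' ignored (set empty)
after full input: {}  (accept=9 not in)

Answer: REJECT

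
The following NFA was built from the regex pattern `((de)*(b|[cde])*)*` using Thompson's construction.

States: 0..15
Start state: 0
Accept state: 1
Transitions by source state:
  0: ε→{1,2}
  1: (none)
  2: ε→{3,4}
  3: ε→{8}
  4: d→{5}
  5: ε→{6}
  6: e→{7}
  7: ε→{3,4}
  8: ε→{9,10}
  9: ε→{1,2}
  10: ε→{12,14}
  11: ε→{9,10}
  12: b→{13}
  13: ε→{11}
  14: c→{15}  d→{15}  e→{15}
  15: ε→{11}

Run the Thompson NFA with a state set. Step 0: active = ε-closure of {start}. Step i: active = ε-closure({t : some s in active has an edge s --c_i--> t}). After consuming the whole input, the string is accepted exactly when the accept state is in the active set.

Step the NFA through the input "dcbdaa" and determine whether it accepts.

initial (ε-close {0}): {0,1,2,3,4,8,9,10,12,14}
'd' @ 1: {1,2,3,4,5,6,8,9,10,11,12,14,15}  (accept∈set)
'c' @ 2: {1,2,3,4,8,9,10,11,12,14,15}  (accept∈set)
'b' @ 3: {1,2,3,4,8,9,10,11,12,13,14}  (accept∈set)
'd' @ 4: {1,2,3,4,5,6,8,9,10,11,12,14,15}  (accept∈set)
'a' @ 5: {}  — no active states
rest 'a' ignored (set empty)
after full input: {}  (accept=1 not in)

Answer: REJECT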